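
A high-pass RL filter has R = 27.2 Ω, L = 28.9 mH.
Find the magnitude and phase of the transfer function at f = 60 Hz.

Step 1 — Angular frequency: ω = 2π·60 = 377 rad/s.
Step 2 — Transfer function: H(jω) = jωL/(R + jωL).
Step 3 — Numerator jωL = j·10.9; denominator R + jωL = 27.2 + j10.9.
Step 4 — H = 0.1383 + j0.3452.
Step 5 — Magnitude: |H| = 0.3718 (-8.6 dB); phase: φ = 68.2°.

|H| = 0.3718 (-8.6 dB), φ = 68.2°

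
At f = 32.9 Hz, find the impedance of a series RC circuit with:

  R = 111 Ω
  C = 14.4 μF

Step 1 — Angular frequency: ω = 2π·f = 2π·32.9 = 206.7 rad/s.
Step 2 — Component impedances:
  R: Z = R = 111 Ω
  C: Z = 1/(jωC) = -j/(ω·C) = 0 - j335.9 Ω
Step 3 — Series combination: Z_total = R + C = 111 - j335.9 Ω = 353.8∠-71.7° Ω.

Z = 111 - j335.9 Ω = 353.8∠-71.7° Ω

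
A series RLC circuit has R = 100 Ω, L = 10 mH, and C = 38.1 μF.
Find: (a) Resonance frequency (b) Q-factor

Step 1 — Resonance condition Im(Z)=0 gives ω₀ = 1/√(LC).
Step 2 — ω₀ = 1/√(0.01·3.81e-05) = 1620 rad/s.
Step 3 — f₀ = ω₀/(2π) = 257.8 Hz.
Step 4 — Series Q: Q = ω₀L/R = 1620·0.01/100 = 0.162.

(a) f₀ = 257.8 Hz  (b) Q = 0.162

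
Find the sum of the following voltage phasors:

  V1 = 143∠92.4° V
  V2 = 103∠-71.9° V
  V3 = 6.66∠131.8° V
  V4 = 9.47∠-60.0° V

Step 1 — Convert each phasor to rectangular form:
  V1 = 143·(cos(92.4°) + j·sin(92.4°)) = -5.988 + j142.9 V
  V2 = 103·(cos(-71.9°) + j·sin(-71.9°)) = 32 - j97.9 V
  V3 = 6.66·(cos(131.8°) + j·sin(131.8°)) = -4.439 + j4.965 V
  V4 = 9.47·(cos(-60.0°) + j·sin(-60.0°)) = 4.735 - j8.201 V
Step 2 — Sum components: V_total = 26.31 + j41.74 V.
Step 3 — Convert to polar: |V_total| = 49.33 V, ∠V_total = 57.8°.

V_total = 49.33∠57.8° V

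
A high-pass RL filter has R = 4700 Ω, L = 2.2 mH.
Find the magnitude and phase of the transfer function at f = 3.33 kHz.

Step 1 — Angular frequency: ω = 2π·3330 = 2.092e+04 rad/s.
Step 2 — Transfer function: H(jω) = jωL/(R + jωL).
Step 3 — Numerator jωL = j·46.03; denominator R + jωL = 4700 + j46.03.
Step 4 — H = 9.591e-05 + j0.009793.
Step 5 — Magnitude: |H| = 0.009793 (-40.2 dB); phase: φ = 89.4°.

|H| = 0.009793 (-40.2 dB), φ = 89.4°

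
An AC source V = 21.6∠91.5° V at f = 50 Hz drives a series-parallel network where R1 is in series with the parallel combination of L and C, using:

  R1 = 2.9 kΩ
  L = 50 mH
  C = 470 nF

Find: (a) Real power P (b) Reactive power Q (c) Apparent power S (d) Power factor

Step 1 — Angular frequency: ω = 2π·f = 2π·50 = 314.2 rad/s.
Step 2 — Component impedances:
  R1: Z = R = 2900 Ω
  L: Z = jωL = j·314.2·0.05 = 0 + j15.71 Ω
  C: Z = 1/(jωC) = -j/(ω·C) = 0 - j6773 Ω
Step 3 — Parallel branch: L || C = 1/(1/L + 1/C) = 0 + j15.74 Ω.
Step 4 — Series with R1: Z_total = R1 + (L || C) = 2900 + j15.74 Ω = 2900∠0.3° Ω.
Step 5 — Source phasor: V = 21.6∠91.5° V = -0.5654 + j21.59 V.
Step 6 — Current: I = V / Z = -0.0001545 + j0.007447 A = 0.007448∠91.2° A.
Step 7 — Complex power: S = V·I* = 0.1609 + j0.0008734 VA.
Step 8 — Real power: P = Re(S) = 0.1609 W.
Step 9 — Reactive power: Q = Im(S) = 0.0008734 VAR.
Step 10 — Apparent power: |S| = 0.1609 VA.
Step 11 — Power factor: PF = P/|S| = 1 (lagging).

(a) P = 0.1609 W  (b) Q = 0.0008734 VAR  (c) S = 0.1609 VA  (d) PF = 1 (lagging)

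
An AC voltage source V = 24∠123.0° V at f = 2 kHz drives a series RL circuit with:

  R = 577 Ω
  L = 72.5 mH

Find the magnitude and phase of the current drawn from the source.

Step 1 — Angular frequency: ω = 2π·f = 2π·2000 = 1.257e+04 rad/s.
Step 2 — Component impedances:
  R: Z = R = 577 Ω
  L: Z = jωL = j·1.257e+04·0.0725 = 0 + j911.1 Ω
Step 3 — Series combination: Z_total = R + L = 577 + j911.1 Ω = 1078∠57.7° Ω.
Step 4 — Source phasor: V = 24∠123.0° V = -13.07 + j20.13 V.
Step 5 — Ohm's law: I = V / Z_total = (-13.07 + j20.13) / (577 + j911.1) = 0.009283 + j0.02023 A.
Step 6 — Convert to polar: |I| = 0.02226 A, ∠I = 65.3°.

I = 0.02226∠65.3° A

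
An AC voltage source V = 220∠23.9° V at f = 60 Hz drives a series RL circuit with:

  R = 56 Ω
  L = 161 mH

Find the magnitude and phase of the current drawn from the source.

Step 1 — Angular frequency: ω = 2π·f = 2π·60 = 377 rad/s.
Step 2 — Component impedances:
  R: Z = R = 56 Ω
  L: Z = jωL = j·377·0.161 = 0 + j60.7 Ω
Step 3 — Series combination: Z_total = R + L = 56 + j60.7 Ω = 82.58∠47.3° Ω.
Step 4 — Source phasor: V = 220∠23.9° V = 201.1 + j89.13 V.
Step 5 — Ohm's law: I = V / Z_total = (201.1 + j89.13) / (56 + j60.7) = 2.445 - j1.058 A.
Step 6 — Convert to polar: |I| = 2.664 A, ∠I = -23.4°.

I = 2.664∠-23.4° A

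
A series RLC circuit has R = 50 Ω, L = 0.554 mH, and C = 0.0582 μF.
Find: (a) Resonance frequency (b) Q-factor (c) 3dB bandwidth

Step 1 — Resonance: ω₀ = 1/√(LC) = 1/√(0.000554·5.82e-08) = 1.761e+05 rad/s.
Step 2 — f₀ = ω₀/(2π) = 2.803e+04 Hz.
Step 3 — Series Q: Q = ω₀L/R = 1.761e+05·0.000554/50 = 1.951.
Step 4 — Bandwidth: Δω = ω₀/Q = 9.025e+04 rad/s; BW = Δω/(2π) = 1.436e+04 Hz.

(a) f₀ = 2.803e+04 Hz  (b) Q = 1.951  (c) BW = 1.436e+04 Hz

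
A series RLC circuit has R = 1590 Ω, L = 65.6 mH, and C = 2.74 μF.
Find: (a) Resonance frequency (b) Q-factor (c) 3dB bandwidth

Step 1 — Resonance: ω₀ = 1/√(LC) = 1/√(0.0656·2.74e-06) = 2359 rad/s.
Step 2 — f₀ = ω₀/(2π) = 375.4 Hz.
Step 3 — Series Q: Q = ω₀L/R = 2359·0.0656/1590 = 0.09731.
Step 4 — Bandwidth: Δω = ω₀/Q = 2.424e+04 rad/s; BW = Δω/(2π) = 3858 Hz.

(a) f₀ = 375.4 Hz  (b) Q = 0.09731  (c) BW = 3858 Hz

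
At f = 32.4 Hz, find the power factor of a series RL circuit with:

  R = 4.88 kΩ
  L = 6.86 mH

Step 1 — Angular frequency: ω = 2π·f = 2π·32.4 = 203.6 rad/s.
Step 2 — Component impedances:
  R: Z = R = 4880 Ω
  L: Z = jωL = j·203.6·0.00686 = 0 + j1.397 Ω
Step 3 — Series combination: Z_total = R + L = 4880 + j1.397 Ω = 4880∠0.0° Ω.
Step 4 — Power factor: PF = cos(φ) = Re(Z)/|Z| = 4880/4880 = 1.
Step 5 — Type: Im(Z) = 1.397 ⇒ lagging (phase φ = 0.0°).

PF = 1 (lagging, φ = 0.0°)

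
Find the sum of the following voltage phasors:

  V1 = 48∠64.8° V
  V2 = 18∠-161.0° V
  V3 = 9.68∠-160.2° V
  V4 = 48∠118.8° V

Step 1 — Convert each phasor to rectangular form:
  V1 = 48·(cos(64.8°) + j·sin(64.8°)) = 20.44 + j43.43 V
  V2 = 18·(cos(-161.0°) + j·sin(-161.0°)) = -17.02 - j5.86 V
  V3 = 9.68·(cos(-160.2°) + j·sin(-160.2°)) = -9.108 - j3.279 V
  V4 = 48·(cos(118.8°) + j·sin(118.8°)) = -23.12 + j42.06 V
Step 2 — Sum components: V_total = -28.81 + j76.36 V.
Step 3 — Convert to polar: |V_total| = 81.61 V, ∠V_total = 110.7°.

V_total = 81.61∠110.7° V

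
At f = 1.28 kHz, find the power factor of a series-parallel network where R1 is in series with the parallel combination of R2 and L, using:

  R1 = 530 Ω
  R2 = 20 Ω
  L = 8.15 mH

Step 1 — Angular frequency: ω = 2π·f = 2π·1280 = 8042 rad/s.
Step 2 — Component impedances:
  R1: Z = R = 530 Ω
  R2: Z = R = 20 Ω
  L: Z = jωL = j·8042·0.00815 = 0 + j65.55 Ω
Step 3 — Parallel branch: R2 || L = 1/(1/R2 + 1/L) = 18.3 + j5.583 Ω.
Step 4 — Series with R1: Z_total = R1 + (R2 || L) = 548.3 + j5.583 Ω = 548.3∠0.6° Ω.
Step 5 — Power factor: PF = cos(φ) = Re(Z)/|Z| = 548.297/548.325 = 0.9999.
Step 6 — Type: Im(Z) = 5.583 ⇒ lagging (phase φ = 0.6°).

PF = 0.9999 (lagging, φ = 0.6°)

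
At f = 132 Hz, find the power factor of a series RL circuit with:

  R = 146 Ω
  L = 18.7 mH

Step 1 — Angular frequency: ω = 2π·f = 2π·132 = 829.4 rad/s.
Step 2 — Component impedances:
  R: Z = R = 146 Ω
  L: Z = jωL = j·829.4·0.0187 = 0 + j15.51 Ω
Step 3 — Series combination: Z_total = R + L = 146 + j15.51 Ω = 146.8∠6.1° Ω.
Step 4 — Power factor: PF = cos(φ) = Re(Z)/|Z| = 146/146.82 = 0.9944.
Step 5 — Type: Im(Z) = 15.51 ⇒ lagging (phase φ = 6.1°).

PF = 0.9944 (lagging, φ = 6.1°)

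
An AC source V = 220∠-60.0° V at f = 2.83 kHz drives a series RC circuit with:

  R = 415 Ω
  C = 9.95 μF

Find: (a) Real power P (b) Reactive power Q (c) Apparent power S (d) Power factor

Step 1 — Angular frequency: ω = 2π·f = 2π·2830 = 1.778e+04 rad/s.
Step 2 — Component impedances:
  R: Z = R = 415 Ω
  C: Z = 1/(jωC) = -j/(ω·C) = 0 - j5.652 Ω
Step 3 — Series combination: Z_total = R + C = 415 - j5.652 Ω = 415∠-0.8° Ω.
Step 4 — Source phasor: V = 220∠-60.0° V = 110 - j190.5 V.
Step 5 — Current: I = V / Z = 0.2713 - j0.4554 A = 0.5301∠-59.2° A.
Step 6 — Complex power: S = V·I* = 116.6 - j1.588 VA.
Step 7 — Real power: P = Re(S) = 116.6 W.
Step 8 — Reactive power: Q = Im(S) = -1.588 VAR.
Step 9 — Apparent power: |S| = 116.6 VA.
Step 10 — Power factor: PF = P/|S| = 0.9999 (leading).

(a) P = 116.6 W  (b) Q = -1.588 VAR  (c) S = 116.6 VA  (d) PF = 0.9999 (leading)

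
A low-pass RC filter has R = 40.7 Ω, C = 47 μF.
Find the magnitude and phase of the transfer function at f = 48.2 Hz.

Step 1 — Angular frequency: ω = 2π·48.2 = 302.8 rad/s.
Step 2 — Transfer function: H(jω) = 1/(1 + jωRC).
Step 3 — Denominator: 1 + jωRC = 1 + j·302.8·40.7·4.7e-05 = 1 + j0.5793.
Step 4 — H = 0.7487 - j0.4337.
Step 5 — Magnitude: |H| = 0.8653 (-1.3 dB); phase: φ = -30.1°.

|H| = 0.8653 (-1.3 dB), φ = -30.1°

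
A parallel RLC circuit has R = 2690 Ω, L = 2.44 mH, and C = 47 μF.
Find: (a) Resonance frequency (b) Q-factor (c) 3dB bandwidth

Step 1 — Resonance: ω₀ = 1/√(LC) = 1/√(0.00244·4.7e-05) = 2953 rad/s.
Step 2 — f₀ = ω₀/(2π) = 470 Hz.
Step 3 — Parallel Q: Q = R/(ω₀L) = 2690/(2953·0.00244) = 373.3.
Step 4 — Bandwidth: Δω = ω₀/Q = 7.91 rad/s; BW = Δω/(2π) = 1.259 Hz.

(a) f₀ = 470 Hz  (b) Q = 373.3  (c) BW = 1.259 Hz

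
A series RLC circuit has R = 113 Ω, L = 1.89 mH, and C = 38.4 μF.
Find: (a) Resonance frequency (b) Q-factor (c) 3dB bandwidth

Step 1 — Resonance: ω₀ = 1/√(LC) = 1/√(0.00189·3.84e-05) = 3712 rad/s.
Step 2 — f₀ = ω₀/(2π) = 590.8 Hz.
Step 3 — Series Q: Q = ω₀L/R = 3712·0.00189/113 = 0.06209.
Step 4 — Bandwidth: Δω = ω₀/Q = 5.979e+04 rad/s; BW = Δω/(2π) = 9516 Hz.

(a) f₀ = 590.8 Hz  (b) Q = 0.06209  (c) BW = 9516 Hz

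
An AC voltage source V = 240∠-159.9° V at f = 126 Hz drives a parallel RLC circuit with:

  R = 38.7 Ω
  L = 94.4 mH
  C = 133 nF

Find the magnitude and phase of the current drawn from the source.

Step 1 — Angular frequency: ω = 2π·f = 2π·126 = 791.7 rad/s.
Step 2 — Component impedances:
  R: Z = R = 38.7 Ω
  L: Z = jωL = j·791.7·0.0944 = 0 + j74.73 Ω
  C: Z = 1/(jωC) = -j/(ω·C) = 0 - j9497 Ω
Step 3 — Parallel combination: 1/Z_total = 1/R + 1/L + 1/C; Z_total = 30.62 + j15.73 Ω = 34.42∠27.2° Ω.
Step 4 — Source phasor: V = 240∠-159.9° V = -225.4 - j82.48 V.
Step 5 — Ohm's law: I = V / Z_total = (-225.4 - j82.48) / (30.62 + j15.73) = -6.919 + j0.8608 A.
Step 6 — Convert to polar: |I| = 6.972 A, ∠I = 172.9°.

I = 6.972∠172.9° A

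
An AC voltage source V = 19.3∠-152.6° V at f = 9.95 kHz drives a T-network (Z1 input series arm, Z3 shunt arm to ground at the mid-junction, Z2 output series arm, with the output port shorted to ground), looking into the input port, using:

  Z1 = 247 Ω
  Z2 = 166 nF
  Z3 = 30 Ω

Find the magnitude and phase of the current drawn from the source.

Step 1 — Angular frequency: ω = 2π·f = 2π·9950 = 6.252e+04 rad/s.
Step 2 — Component impedances:
  Z1: Z = R = 247 Ω
  Z2: Z = 1/(jωC) = -j/(ω·C) = 0 - j96.36 Ω
  Z3: Z = R = 30 Ω
Step 3 — With the output port shorted to ground, the output series arm Z2 runs from the junction to ground; the shunt arm Z3 also runs from the junction to ground. They appear in parallel: Z3 || Z2 = 27.35 - j8.515 Ω.
Step 4 — Series with input arm Z1: Z_in = Z1 + (Z3 || Z2) = 274.3 - j8.515 Ω = 274.5∠-1.8° Ω.
Step 5 — Source phasor: V = 19.3∠-152.6° V = -17.13 - j8.882 V.
Step 6 — Ohm's law: I = V / Z_total = (-17.13 - j8.882) / (274.3 - j8.515) = -0.06139 - j0.03428 A.
Step 7 — Convert to polar: |I| = 0.07031 A, ∠I = -150.8°.

I = 0.07031∠-150.8° A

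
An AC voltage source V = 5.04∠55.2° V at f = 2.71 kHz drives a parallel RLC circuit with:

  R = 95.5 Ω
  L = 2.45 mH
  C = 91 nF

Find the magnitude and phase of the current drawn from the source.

Step 1 — Angular frequency: ω = 2π·f = 2π·2710 = 1.703e+04 rad/s.
Step 2 — Component impedances:
  R: Z = R = 95.5 Ω
  L: Z = jωL = j·1.703e+04·0.00245 = 0 + j41.72 Ω
  C: Z = 1/(jωC) = -j/(ω·C) = 0 - j645.4 Ω
Step 3 — Parallel combination: 1/Z_total = 1/R + 1/L + 1/C; Z_total = 17.1 + j36.61 Ω = 40.41∠65.0° Ω.
Step 4 — Source phasor: V = 5.04∠55.2° V = 2.876 + j4.139 V.
Step 5 — Ohm's law: I = V / Z_total = (2.876 + j4.139) / (17.1 + j36.61) = 0.1229 - j0.02116 A.
Step 6 — Convert to polar: |I| = 0.1247 A, ∠I = -9.8°.

I = 0.1247∠-9.8° A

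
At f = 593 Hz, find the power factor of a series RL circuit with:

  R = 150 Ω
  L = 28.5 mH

Step 1 — Angular frequency: ω = 2π·f = 2π·593 = 3726 rad/s.
Step 2 — Component impedances:
  R: Z = R = 150 Ω
  L: Z = jωL = j·3726·0.0285 = 0 + j106.2 Ω
Step 3 — Series combination: Z_total = R + L = 150 + j106.2 Ω = 183.8∠35.3° Ω.
Step 4 — Power factor: PF = cos(φ) = Re(Z)/|Z| = 150/183.78 = 0.8162.
Step 5 — Type: Im(Z) = 106.2 ⇒ lagging (phase φ = 35.3°).

PF = 0.8162 (lagging, φ = 35.3°)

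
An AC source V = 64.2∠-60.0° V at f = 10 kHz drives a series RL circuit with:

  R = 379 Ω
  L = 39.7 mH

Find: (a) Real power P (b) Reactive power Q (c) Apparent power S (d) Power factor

Step 1 — Angular frequency: ω = 2π·f = 2π·1e+04 = 6.283e+04 rad/s.
Step 2 — Component impedances:
  R: Z = R = 379 Ω
  L: Z = jωL = j·6.283e+04·0.0397 = 0 + j2494 Ω
Step 3 — Series combination: Z_total = R + L = 379 + j2494 Ω = 2523∠81.4° Ω.
Step 4 — Source phasor: V = 64.2∠-60.0° V = 32.1 - j55.6 V.
Step 5 — Current: I = V / Z = -0.01988 - j0.01589 A = 0.02545∠-141.4° A.
Step 6 — Complex power: S = V·I* = 0.2454 + j1.615 VA.
Step 7 — Real power: P = Re(S) = 0.2454 W.
Step 8 — Reactive power: Q = Im(S) = 1.615 VAR.
Step 9 — Apparent power: |S| = 1.634 VA.
Step 10 — Power factor: PF = P/|S| = 0.1502 (lagging).

(a) P = 0.2454 W  (b) Q = 1.615 VAR  (c) S = 1.634 VA  (d) PF = 0.1502 (lagging)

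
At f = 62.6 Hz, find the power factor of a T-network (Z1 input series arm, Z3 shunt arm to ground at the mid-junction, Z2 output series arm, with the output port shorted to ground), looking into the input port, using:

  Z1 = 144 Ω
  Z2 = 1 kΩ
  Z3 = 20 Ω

Step 1 — Angular frequency: ω = 2π·f = 2π·62.6 = 393.3 rad/s.
Step 2 — Component impedances:
  Z1: Z = R = 144 Ω
  Z2: Z = R = 1000 Ω
  Z3: Z = R = 20 Ω
Step 3 — With the output port shorted to ground, the output series arm Z2 runs from the junction to ground; the shunt arm Z3 also runs from the junction to ground. They appear in parallel: Z3 || Z2 = 19.61 Ω.
Step 4 — Series with input arm Z1: Z_in = Z1 + (Z3 || Z2) = 163.6 Ω = 163.6∠0.0° Ω.
Step 5 — Power factor: PF = cos(φ) = Re(Z)/|Z| = 163.6/163.6 = 1.
Step 6 — Type: Im(Z) = 0 ⇒ unity (phase φ = 0.0°).

PF = 1 (unity, φ = 0.0°)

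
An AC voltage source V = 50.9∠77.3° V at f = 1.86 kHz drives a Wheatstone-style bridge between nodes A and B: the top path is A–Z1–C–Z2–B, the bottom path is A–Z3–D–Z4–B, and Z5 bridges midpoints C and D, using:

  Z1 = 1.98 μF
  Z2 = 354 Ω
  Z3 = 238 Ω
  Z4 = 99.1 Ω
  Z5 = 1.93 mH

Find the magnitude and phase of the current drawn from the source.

Step 1 — Angular frequency: ω = 2π·f = 2π·1860 = 1.169e+04 rad/s.
Step 2 — Component impedances:
  Z1: Z = 1/(jωC) = -j/(ω·C) = 0 - j43.22 Ω
  Z2: Z = R = 354 Ω
  Z3: Z = R = 238 Ω
  Z4: Z = R = 99.1 Ω
  Z5: Z = jωL = j·1.169e+04·0.00193 = 0 + j22.56 Ω
Step 3 — Bridge requires nodal analysis (the Z5 bridge couples midpoints C and D, so the two paths cannot be reduced to a simple series/parallel combination). Setting node B to ground and injecting 1 A at node A, the 3-node admittance system at A, C, D solves to V_A = Z_AB = 80.82 - j29.06 Ω = 85.88∠-19.8° Ω.
Step 4 — Source phasor: V = 50.9∠77.3° V = 11.19 + j49.65 V.
Step 5 — Ohm's law: I = V / Z_total = (11.19 + j49.65) / (80.82 - j29.06) = -0.07302 + j0.5881 A.
Step 6 — Convert to polar: |I| = 0.5927 A, ∠I = 97.1°.

I = 0.5927∠97.1° A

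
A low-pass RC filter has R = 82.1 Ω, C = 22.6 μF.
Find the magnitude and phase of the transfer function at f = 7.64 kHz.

Step 1 — Angular frequency: ω = 2π·7640 = 4.8e+04 rad/s.
Step 2 — Transfer function: H(jω) = 1/(1 + jωRC).
Step 3 — Denominator: 1 + jωRC = 1 + j·4.8e+04·82.1·2.26e-05 = 1 + j89.07.
Step 4 — H = 0.000126 - j0.01123.
Step 5 — Magnitude: |H| = 0.01123 (-39.0 dB); phase: φ = -89.4°.

|H| = 0.01123 (-39.0 dB), φ = -89.4°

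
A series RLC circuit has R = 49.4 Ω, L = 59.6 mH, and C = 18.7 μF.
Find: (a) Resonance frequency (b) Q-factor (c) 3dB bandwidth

Step 1 — Resonance: ω₀ = 1/√(LC) = 1/√(0.0596·1.87e-05) = 947.2 rad/s.
Step 2 — f₀ = ω₀/(2π) = 150.8 Hz.
Step 3 — Series Q: Q = ω₀L/R = 947.2·0.0596/49.4 = 1.143.
Step 4 — Bandwidth: Δω = ω₀/Q = 828.9 rad/s; BW = Δω/(2π) = 131.9 Hz.

(a) f₀ = 150.8 Hz  (b) Q = 1.143  (c) BW = 131.9 Hz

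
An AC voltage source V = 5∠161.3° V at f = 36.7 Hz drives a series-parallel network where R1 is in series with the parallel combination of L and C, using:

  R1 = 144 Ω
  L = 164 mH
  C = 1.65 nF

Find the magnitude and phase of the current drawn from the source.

Step 1 — Angular frequency: ω = 2π·f = 2π·36.7 = 230.6 rad/s.
Step 2 — Component impedances:
  R1: Z = R = 144 Ω
  L: Z = jωL = j·230.6·0.164 = 0 + j37.82 Ω
  C: Z = 1/(jωC) = -j/(ω·C) = 0 - j2.628e+06 Ω
Step 3 — Parallel branch: L || C = 1/(1/L + 1/C) = 0 + j37.82 Ω.
Step 4 — Series with R1: Z_total = R1 + (L || C) = 144 + j37.82 Ω = 148.9∠14.7° Ω.
Step 5 — Source phasor: V = 5∠161.3° V = -4.736 + j1.603 V.
Step 6 — Ohm's law: I = V / Z_total = (-4.736 + j1.603) / (144 + j37.82) = -0.02803 + j0.01849 A.
Step 7 — Convert to polar: |I| = 0.03358 A, ∠I = 146.6°.

I = 0.03358∠146.6° A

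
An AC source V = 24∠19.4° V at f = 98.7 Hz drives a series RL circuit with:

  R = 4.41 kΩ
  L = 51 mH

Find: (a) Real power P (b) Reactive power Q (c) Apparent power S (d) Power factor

Step 1 — Angular frequency: ω = 2π·f = 2π·98.7 = 620.2 rad/s.
Step 2 — Component impedances:
  R: Z = R = 4410 Ω
  L: Z = jωL = j·620.2·0.051 = 0 + j31.63 Ω
Step 3 — Series combination: Z_total = R + L = 4410 + j31.63 Ω = 4410∠0.4° Ω.
Step 4 — Source phasor: V = 24∠19.4° V = 22.64 + j7.972 V.
Step 5 — Current: I = V / Z = 0.005146 + j0.001771 A = 0.005442∠19.0° A.
Step 6 — Complex power: S = V·I* = 0.1306 + j0.0009367 VA.
Step 7 — Real power: P = Re(S) = 0.1306 W.
Step 8 — Reactive power: Q = Im(S) = 0.0009367 VAR.
Step 9 — Apparent power: |S| = 0.1306 VA.
Step 10 — Power factor: PF = P/|S| = 1 (lagging).

(a) P = 0.1306 W  (b) Q = 0.0009367 VAR  (c) S = 0.1306 VA  (d) PF = 1 (lagging)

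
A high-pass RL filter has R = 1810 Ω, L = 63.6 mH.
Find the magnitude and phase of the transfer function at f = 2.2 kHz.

Step 1 — Angular frequency: ω = 2π·2200 = 1.382e+04 rad/s.
Step 2 — Transfer function: H(jω) = jωL/(R + jωL).
Step 3 — Numerator jωL = j·879.1; denominator R + jωL = 1810 + j879.1.
Step 4 — H = 0.1909 + j0.393.
Step 5 — Magnitude: |H| = 0.4369 (-7.2 dB); phase: φ = 64.1°.

|H| = 0.4369 (-7.2 dB), φ = 64.1°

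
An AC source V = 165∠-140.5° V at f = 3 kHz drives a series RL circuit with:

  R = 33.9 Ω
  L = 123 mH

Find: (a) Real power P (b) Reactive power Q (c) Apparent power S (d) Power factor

Step 1 — Angular frequency: ω = 2π·f = 2π·3000 = 1.885e+04 rad/s.
Step 2 — Component impedances:
  R: Z = R = 33.9 Ω
  L: Z = jωL = j·1.885e+04·0.123 = 0 + j2318 Ω
Step 3 — Series combination: Z_total = R + L = 33.9 + j2318 Ω = 2319∠89.2° Ω.
Step 4 — Source phasor: V = 165∠-140.5° V = -127.3 - j105 V.
Step 5 — Current: I = V / Z = -0.04606 + j0.05424 A = 0.07116∠130.3° A.
Step 6 — Complex power: S = V·I* = 0.1717 + j11.74 VA.
Step 7 — Real power: P = Re(S) = 0.1717 W.
Step 8 — Reactive power: Q = Im(S) = 11.74 VAR.
Step 9 — Apparent power: |S| = 11.74 VA.
Step 10 — Power factor: PF = P/|S| = 0.01462 (lagging).

(a) P = 0.1717 W  (b) Q = 11.74 VAR  (c) S = 11.74 VA  (d) PF = 0.01462 (lagging)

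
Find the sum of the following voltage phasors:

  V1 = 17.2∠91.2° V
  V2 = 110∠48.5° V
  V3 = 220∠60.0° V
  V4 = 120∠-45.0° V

Step 1 — Convert each phasor to rectangular form:
  V1 = 17.2·(cos(91.2°) + j·sin(91.2°)) = -0.3602 + j17.2 V
  V2 = 110·(cos(48.5°) + j·sin(48.5°)) = 72.89 + j82.39 V
  V3 = 220·(cos(60.0°) + j·sin(60.0°)) = 110 + j190.5 V
  V4 = 120·(cos(-45.0°) + j·sin(-45.0°)) = 84.85 - j84.85 V
Step 2 — Sum components: V_total = 267.4 + j205.3 V.
Step 3 — Convert to polar: |V_total| = 337.1 V, ∠V_total = 37.5°.

V_total = 337.1∠37.5° V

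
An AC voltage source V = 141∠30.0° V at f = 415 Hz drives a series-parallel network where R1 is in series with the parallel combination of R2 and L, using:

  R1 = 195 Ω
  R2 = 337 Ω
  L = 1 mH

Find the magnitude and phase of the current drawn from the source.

Step 1 — Angular frequency: ω = 2π·f = 2π·415 = 2608 rad/s.
Step 2 — Component impedances:
  R1: Z = R = 195 Ω
  R2: Z = R = 337 Ω
  L: Z = jωL = j·2608·0.001 = 0 + j2.608 Ω
Step 3 — Parallel branch: R2 || L = 1/(1/R2 + 1/L) = 0.02017 + j2.607 Ω.
Step 4 — Series with R1: Z_total = R1 + (R2 || L) = 195 + j2.607 Ω = 195∠0.8° Ω.
Step 5 — Source phasor: V = 141∠30.0° V = 122.1 + j70.5 V.
Step 6 — Ohm's law: I = V / Z_total = (122.1 + j70.5) / (195 + j2.607) = 0.6309 + j0.3531 A.
Step 7 — Convert to polar: |I| = 0.7229 A, ∠I = 29.2°.

I = 0.7229∠29.2° A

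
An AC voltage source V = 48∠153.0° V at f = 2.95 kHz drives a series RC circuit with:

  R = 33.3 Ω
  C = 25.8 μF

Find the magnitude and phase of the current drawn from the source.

Step 1 — Angular frequency: ω = 2π·f = 2π·2950 = 1.854e+04 rad/s.
Step 2 — Component impedances:
  R: Z = R = 33.3 Ω
  C: Z = 1/(jωC) = -j/(ω·C) = 0 - j2.091 Ω
Step 3 — Series combination: Z_total = R + C = 33.3 - j2.091 Ω = 33.37∠-3.6° Ω.
Step 4 — Source phasor: V = 48∠153.0° V = -42.77 + j21.79 V.
Step 5 — Ohm's law: I = V / Z_total = (-42.77 + j21.79) / (33.3 - j2.091) = -1.32 + j0.5715 A.
Step 6 — Convert to polar: |I| = 1.439 A, ∠I = 156.6°.

I = 1.439∠156.6° A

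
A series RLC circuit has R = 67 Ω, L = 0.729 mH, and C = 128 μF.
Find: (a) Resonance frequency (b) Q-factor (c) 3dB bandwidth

Step 1 — Resonance condition Im(Z)=0 gives ω₀ = 1/√(LC).
Step 2 — ω₀ = 1/√(0.000729·0.000128) = 3274 rad/s.
Step 3 — f₀ = ω₀/(2π) = 521 Hz.
Step 4 — Series Q: Q = ω₀L/R = 3274·0.000729/67 = 0.03562.
Step 5 — 3dB bandwidth: Δω = ω₀/Q = 9.191e+04 rad/s; BW = Δω/(2π) = 1.463e+04 Hz.

(a) f₀ = 521 Hz  (b) Q = 0.03562  (c) BW = 1.463e+04 Hz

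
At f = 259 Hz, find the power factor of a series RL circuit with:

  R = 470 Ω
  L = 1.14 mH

Step 1 — Angular frequency: ω = 2π·f = 2π·259 = 1627 rad/s.
Step 2 — Component impedances:
  R: Z = R = 470 Ω
  L: Z = jωL = j·1627·0.00114 = 0 + j1.855 Ω
Step 3 — Series combination: Z_total = R + L = 470 + j1.855 Ω = 470∠0.2° Ω.
Step 4 — Power factor: PF = cos(φ) = Re(Z)/|Z| = 470/470 = 1.
Step 5 — Type: Im(Z) = 1.855 ⇒ lagging (phase φ = 0.2°).

PF = 1 (lagging, φ = 0.2°)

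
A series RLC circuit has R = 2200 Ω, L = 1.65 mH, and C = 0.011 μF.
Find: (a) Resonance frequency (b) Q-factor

Step 1 — Resonance condition Im(Z)=0 gives ω₀ = 1/√(LC).
Step 2 — ω₀ = 1/√(0.00165·1.1e-08) = 2.347e+05 rad/s.
Step 3 — f₀ = ω₀/(2π) = 3.736e+04 Hz.
Step 4 — Series Q: Q = ω₀L/R = 2.347e+05·0.00165/2200 = 0.176.

(a) f₀ = 3.736e+04 Hz  (b) Q = 0.176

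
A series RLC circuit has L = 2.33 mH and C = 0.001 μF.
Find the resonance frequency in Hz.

Step 1 — Resonance condition Im(Z)=0 gives ω₀ = 1/√(LC).
Step 2 — ω₀ = 1/√(0.00233·1e-09) = 6.551e+05 rad/s.
Step 3 — f₀ = ω₀/(2π) = 1.043e+05 Hz.

f₀ = 1.043e+05 Hz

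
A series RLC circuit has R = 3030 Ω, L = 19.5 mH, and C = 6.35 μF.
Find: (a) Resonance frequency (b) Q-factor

Step 1 — Resonance condition Im(Z)=0 gives ω₀ = 1/√(LC).
Step 2 — ω₀ = 1/√(0.0195·6.35e-06) = 2842 rad/s.
Step 3 — f₀ = ω₀/(2π) = 452.3 Hz.
Step 4 — Series Q: Q = ω₀L/R = 2842·0.0195/3030 = 0.01829.

(a) f₀ = 452.3 Hz  (b) Q = 0.01829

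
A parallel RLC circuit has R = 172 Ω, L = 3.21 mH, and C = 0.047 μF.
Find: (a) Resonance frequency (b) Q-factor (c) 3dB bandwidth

Step 1 — Resonance: ω₀ = 1/√(LC) = 1/√(0.00321·4.7e-08) = 8.141e+04 rad/s.
Step 2 — f₀ = ω₀/(2π) = 1.296e+04 Hz.
Step 3 — Parallel Q: Q = R/(ω₀L) = 172/(8.141e+04·0.00321) = 0.6581.
Step 4 — Bandwidth: Δω = ω₀/Q = 1.237e+05 rad/s; BW = Δω/(2π) = 1.969e+04 Hz.

(a) f₀ = 1.296e+04 Hz  (b) Q = 0.6581  (c) BW = 1.969e+04 Hz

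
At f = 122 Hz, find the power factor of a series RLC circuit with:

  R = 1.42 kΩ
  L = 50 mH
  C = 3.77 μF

Step 1 — Angular frequency: ω = 2π·f = 2π·122 = 766.5 rad/s.
Step 2 — Component impedances:
  R: Z = R = 1420 Ω
  L: Z = jωL = j·766.5·0.05 = 0 + j38.33 Ω
  C: Z = 1/(jωC) = -j/(ω·C) = 0 - j346 Ω
Step 3 — Series combination: Z_total = R + L + C = 1420 - j307.7 Ω = 1453∠-12.2° Ω.
Step 4 — Power factor: PF = cos(φ) = Re(Z)/|Z| = 1420/1453 = 0.9773.
Step 5 — Type: Im(Z) = -307.7 ⇒ leading (phase φ = -12.2°).

PF = 0.9773 (leading, φ = -12.2°)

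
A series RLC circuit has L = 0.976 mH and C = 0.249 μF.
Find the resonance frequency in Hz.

Step 1 — Resonance condition Im(Z)=0 gives ω₀ = 1/√(LC).
Step 2 — ω₀ = 1/√(0.000976·2.49e-07) = 6.415e+04 rad/s.
Step 3 — f₀ = ω₀/(2π) = 1.021e+04 Hz.

f₀ = 1.021e+04 Hz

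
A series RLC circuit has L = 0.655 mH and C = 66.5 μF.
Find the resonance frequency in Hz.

Step 1 — Resonance condition Im(Z)=0 gives ω₀ = 1/√(LC).
Step 2 — ω₀ = 1/√(0.000655·6.65e-05) = 4791 rad/s.
Step 3 — f₀ = ω₀/(2π) = 762.6 Hz.

f₀ = 762.6 Hz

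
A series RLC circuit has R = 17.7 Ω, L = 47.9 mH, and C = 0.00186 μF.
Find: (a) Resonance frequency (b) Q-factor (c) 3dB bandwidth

Step 1 — Resonance: ω₀ = 1/√(LC) = 1/√(0.0479·1.86e-09) = 1.059e+05 rad/s.
Step 2 — f₀ = ω₀/(2π) = 1.686e+04 Hz.
Step 3 — Series Q: Q = ω₀L/R = 1.059e+05·0.0479/17.7 = 286.7.
Step 4 — Bandwidth: Δω = ω₀/Q = 369.5 rad/s; BW = Δω/(2π) = 58.81 Hz.

(a) f₀ = 1.686e+04 Hz  (b) Q = 286.7  (c) BW = 58.81 Hz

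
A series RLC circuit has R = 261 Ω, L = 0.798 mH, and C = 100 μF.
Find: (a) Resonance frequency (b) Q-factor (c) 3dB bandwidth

Step 1 — Resonance: ω₀ = 1/√(LC) = 1/√(0.000798·0.0001) = 3540 rad/s.
Step 2 — f₀ = ω₀/(2π) = 563.4 Hz.
Step 3 — Series Q: Q = ω₀L/R = 3540·0.000798/261 = 0.01082.
Step 4 — Bandwidth: Δω = ω₀/Q = 3.271e+05 rad/s; BW = Δω/(2π) = 5.205e+04 Hz.

(a) f₀ = 563.4 Hz  (b) Q = 0.01082  (c) BW = 5.205e+04 Hz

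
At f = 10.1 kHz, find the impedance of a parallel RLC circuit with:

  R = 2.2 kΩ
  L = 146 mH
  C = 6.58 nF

Step 1 — Angular frequency: ω = 2π·f = 2π·1.01e+04 = 6.346e+04 rad/s.
Step 2 — Component impedances:
  R: Z = R = 2200 Ω
  L: Z = jωL = j·6.346e+04·0.146 = 0 + j9265 Ω
  C: Z = 1/(jωC) = -j/(ω·C) = 0 - j2395 Ω
Step 3 — Parallel combination: 1/Z_total = 1/R + 1/L + 1/C; Z_total = 1503 - j1024 Ω = 1818∠-34.3° Ω.

Z = 1503 - j1024 Ω = 1818∠-34.3° Ω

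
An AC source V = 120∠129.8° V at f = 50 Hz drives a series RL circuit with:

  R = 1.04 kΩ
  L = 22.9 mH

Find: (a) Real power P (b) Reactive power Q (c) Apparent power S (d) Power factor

Step 1 — Angular frequency: ω = 2π·f = 2π·50 = 314.2 rad/s.
Step 2 — Component impedances:
  R: Z = R = 1040 Ω
  L: Z = jωL = j·314.2·0.0229 = 0 + j7.194 Ω
Step 3 — Series combination: Z_total = R + L = 1040 + j7.194 Ω = 1040∠0.4° Ω.
Step 4 — Source phasor: V = 120∠129.8° V = -76.81 + j92.19 V.
Step 5 — Current: I = V / Z = -0.07324 + j0.08915 A = 0.1154∠129.4° A.
Step 6 — Complex power: S = V·I* = 13.85 + j0.09578 VA.
Step 7 — Real power: P = Re(S) = 13.85 W.
Step 8 — Reactive power: Q = Im(S) = 0.09578 VAR.
Step 9 — Apparent power: |S| = 13.85 VA.
Step 10 — Power factor: PF = P/|S| = 1 (lagging).

(a) P = 13.85 W  (b) Q = 0.09578 VAR  (c) S = 13.85 VA  (d) PF = 1 (lagging)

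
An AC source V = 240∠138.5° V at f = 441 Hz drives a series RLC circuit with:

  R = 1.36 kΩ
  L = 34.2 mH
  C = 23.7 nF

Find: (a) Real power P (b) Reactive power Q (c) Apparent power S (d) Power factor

Step 1 — Angular frequency: ω = 2π·f = 2π·441 = 2771 rad/s.
Step 2 — Component impedances:
  R: Z = R = 1360 Ω
  L: Z = jωL = j·2771·0.0342 = 0 + j94.76 Ω
  C: Z = 1/(jωC) = -j/(ω·C) = 0 - j1.523e+04 Ω
Step 3 — Series combination: Z_total = R + L + C = 1360 - j1.513e+04 Ω = 1.519e+04∠-84.9° Ω.
Step 4 — Source phasor: V = 240∠138.5° V = -179.7 + j159 V.
Step 5 — Current: I = V / Z = -0.01148 - j0.01085 A = 0.0158∠-136.6° A.
Step 6 — Complex power: S = V·I* = 0.3393 - j3.776 VA.
Step 7 — Real power: P = Re(S) = 0.3393 W.
Step 8 — Reactive power: Q = Im(S) = -3.776 VAR.
Step 9 — Apparent power: |S| = 3.791 VA.
Step 10 — Power factor: PF = P/|S| = 0.08951 (leading).

(a) P = 0.3393 W  (b) Q = -3.776 VAR  (c) S = 3.791 VA  (d) PF = 0.08951 (leading)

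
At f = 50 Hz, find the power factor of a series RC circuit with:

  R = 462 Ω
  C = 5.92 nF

Step 1 — Angular frequency: ω = 2π·f = 2π·50 = 314.2 rad/s.
Step 2 — Component impedances:
  R: Z = R = 462 Ω
  C: Z = 1/(jωC) = -j/(ω·C) = 0 - j5.377e+05 Ω
Step 3 — Series combination: Z_total = R + C = 462 - j5.377e+05 Ω = 5.377e+05∠-90.0° Ω.
Step 4 — Power factor: PF = cos(φ) = Re(Z)/|Z| = 462/5.377e+05 = 0.0008592.
Step 5 — Type: Im(Z) = -5.377e+05 ⇒ leading (phase φ = -90.0°).

PF = 0.0008592 (leading, φ = -90.0°)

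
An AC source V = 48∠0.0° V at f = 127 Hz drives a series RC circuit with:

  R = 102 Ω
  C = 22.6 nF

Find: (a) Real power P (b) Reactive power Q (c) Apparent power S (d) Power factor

Step 1 — Angular frequency: ω = 2π·f = 2π·127 = 798 rad/s.
Step 2 — Component impedances:
  R: Z = R = 102 Ω
  C: Z = 1/(jωC) = -j/(ω·C) = 0 - j5.545e+04 Ω
Step 3 — Series combination: Z_total = R + C = 102 - j5.545e+04 Ω = 5.545e+04∠-89.9° Ω.
Step 4 — Source phasor: V = 48∠0.0° V = 48 V.
Step 5 — Current: I = V / Z = 1.592e-06 + j0.0008656 A = 0.0008656∠89.9° A.
Step 6 — Complex power: S = V·I* = 7.643e-05 - j0.04155 VA.
Step 7 — Real power: P = Re(S) = 7.643e-05 W.
Step 8 — Reactive power: Q = Im(S) = -0.04155 VAR.
Step 9 — Apparent power: |S| = 0.04155 VA.
Step 10 — Power factor: PF = P/|S| = 0.001839 (leading).

(a) P = 7.643e-05 W  (b) Q = -0.04155 VAR  (c) S = 0.04155 VA  (d) PF = 0.001839 (leading)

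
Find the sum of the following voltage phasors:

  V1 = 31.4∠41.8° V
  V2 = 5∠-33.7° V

Step 1 — Convert each phasor to rectangular form:
  V1 = 31.4·(cos(41.8°) + j·sin(41.8°)) = 23.41 + j20.93 V
  V2 = 5·(cos(-33.7°) + j·sin(-33.7°)) = 4.16 - j2.774 V
Step 2 — Sum components: V_total = 27.57 + j18.15 V.
Step 3 — Convert to polar: |V_total| = 33.01 V, ∠V_total = 33.4°.

V_total = 33.01∠33.4° V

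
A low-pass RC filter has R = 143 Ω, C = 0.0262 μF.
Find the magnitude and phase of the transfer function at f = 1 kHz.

Step 1 — Angular frequency: ω = 2π·1000 = 6283 rad/s.
Step 2 — Transfer function: H(jω) = 1/(1 + jωRC).
Step 3 — Denominator: 1 + jωRC = 1 + j·6283·143·2.62e-08 = 1 + j0.02354.
Step 4 — H = 0.9994 - j0.02353.
Step 5 — Magnitude: |H| = 0.9997 (-0.0 dB); phase: φ = -1.3°.

|H| = 0.9997 (-0.0 dB), φ = -1.3°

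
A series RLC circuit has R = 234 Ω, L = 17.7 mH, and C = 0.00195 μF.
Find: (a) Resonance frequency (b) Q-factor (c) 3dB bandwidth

Step 1 — Resonance: ω₀ = 1/√(LC) = 1/√(0.0177·1.95e-09) = 1.702e+05 rad/s.
Step 2 — f₀ = ω₀/(2π) = 2.709e+04 Hz.
Step 3 — Series Q: Q = ω₀L/R = 1.702e+05·0.0177/234 = 12.88.
Step 4 — Bandwidth: Δω = ω₀/Q = 1.322e+04 rad/s; BW = Δω/(2π) = 2104 Hz.

(a) f₀ = 2.709e+04 Hz  (b) Q = 12.88  (c) BW = 2104 Hz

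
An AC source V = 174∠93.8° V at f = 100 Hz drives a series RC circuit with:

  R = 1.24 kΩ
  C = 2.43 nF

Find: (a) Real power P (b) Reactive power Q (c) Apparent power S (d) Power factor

Step 1 — Angular frequency: ω = 2π·f = 2π·100 = 628.3 rad/s.
Step 2 — Component impedances:
  R: Z = R = 1240 Ω
  C: Z = 1/(jωC) = -j/(ω·C) = 0 - j6.55e+05 Ω
Step 3 — Series combination: Z_total = R + C = 1240 - j6.55e+05 Ω = 6.55e+05∠-89.9° Ω.
Step 4 — Source phasor: V = 174∠93.8° V = -11.53 + j173.6 V.
Step 5 — Current: I = V / Z = -0.0002651 - j1.71e-05 A = 0.0002657∠-176.3° A.
Step 6 — Complex power: S = V·I* = 8.752e-05 - j0.04623 VA.
Step 7 — Real power: P = Re(S) = 8.752e-05 W.
Step 8 — Reactive power: Q = Im(S) = -0.04623 VAR.
Step 9 — Apparent power: |S| = 0.04623 VA.
Step 10 — Power factor: PF = P/|S| = 0.001893 (leading).

(a) P = 8.752e-05 W  (b) Q = -0.04623 VAR  (c) S = 0.04623 VA  (d) PF = 0.001893 (leading)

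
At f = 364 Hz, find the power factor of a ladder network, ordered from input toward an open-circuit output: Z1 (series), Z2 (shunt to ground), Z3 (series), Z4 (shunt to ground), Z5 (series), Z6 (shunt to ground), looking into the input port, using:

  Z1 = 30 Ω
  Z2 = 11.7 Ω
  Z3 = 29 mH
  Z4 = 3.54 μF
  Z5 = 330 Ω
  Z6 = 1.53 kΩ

Step 1 — Angular frequency: ω = 2π·f = 2π·364 = 2287 rad/s.
Step 2 — Component impedances:
  Z1: Z = R = 30 Ω
  Z2: Z = R = 11.7 Ω
  Z3: Z = jωL = j·2287·0.029 = 0 + j66.33 Ω
  Z4: Z = 1/(jωC) = -j/(ω·C) = 0 - j123.5 Ω
  Z5: Z = R = 330 Ω
  Z6: Z = R = 1530 Ω
Step 3 — Ladder network (open output): work backward from the far end, alternating series and parallel combinations. Z_in = 40.95 - j2.152 Ω = 41∠-3.0° Ω.
Step 4 — Power factor: PF = cos(φ) = Re(Z)/|Z| = 40.945/41.002 = 0.9986.
Step 5 — Type: Im(Z) = -2.152 ⇒ leading (phase φ = -3.0°).

PF = 0.9986 (leading, φ = -3.0°)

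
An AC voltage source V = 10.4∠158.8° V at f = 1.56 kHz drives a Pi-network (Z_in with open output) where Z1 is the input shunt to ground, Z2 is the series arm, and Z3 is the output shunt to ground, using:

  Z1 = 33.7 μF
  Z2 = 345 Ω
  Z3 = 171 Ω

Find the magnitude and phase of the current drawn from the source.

Step 1 — Angular frequency: ω = 2π·f = 2π·1560 = 9802 rad/s.
Step 2 — Component impedances:
  Z1: Z = 1/(jωC) = -j/(ω·C) = 0 - j3.027 Ω
  Z2: Z = R = 345 Ω
  Z3: Z = R = 171 Ω
Step 3 — With open output, the series arm Z2 and the output shunt Z3 appear in series to ground: Z2 + Z3 = 516 Ω.
Step 4 — Parallel with input shunt Z1: Z_in = Z1 || (Z2 + Z3) = 0.01776 - j3.027 Ω = 3.027∠-89.7° Ω.
Step 5 — Source phasor: V = 10.4∠158.8° V = -9.696 + j3.761 V.
Step 6 — Ohm's law: I = V / Z_total = (-9.696 + j3.761) / (0.01776 - j3.027) = -1.261 - j3.196 A.
Step 7 — Convert to polar: |I| = 3.435 A, ∠I = -111.5°.

I = 3.435∠-111.5° A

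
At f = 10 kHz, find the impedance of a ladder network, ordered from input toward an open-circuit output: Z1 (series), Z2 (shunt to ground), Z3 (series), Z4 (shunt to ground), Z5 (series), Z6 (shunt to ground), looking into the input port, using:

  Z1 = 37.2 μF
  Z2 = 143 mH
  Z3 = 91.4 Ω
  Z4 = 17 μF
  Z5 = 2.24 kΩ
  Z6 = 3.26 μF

Step 1 — Angular frequency: ω = 2π·f = 2π·1e+04 = 6.283e+04 rad/s.
Step 2 — Component impedances:
  Z1: Z = 1/(jωC) = -j/(ω·C) = 0 - j0.4278 Ω
  Z2: Z = jωL = j·6.283e+04·0.143 = 0 + j8985 Ω
  Z3: Z = R = 91.4 Ω
  Z4: Z = 1/(jωC) = -j/(ω·C) = 0 - j0.9362 Ω
  Z5: Z = R = 2240 Ω
  Z6: Z = 1/(jωC) = -j/(ω·C) = 0 - j4.882 Ω
Step 3 — Ladder network (open output): work backward from the far end, alternating series and parallel combinations. Z_in = 91.41 - j0.4342 Ω = 91.41∠-0.3° Ω.

Z = 91.41 - j0.4342 Ω = 91.41∠-0.3° Ω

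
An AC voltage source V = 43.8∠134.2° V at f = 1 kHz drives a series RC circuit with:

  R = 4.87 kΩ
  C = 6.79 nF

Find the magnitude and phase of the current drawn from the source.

Step 1 — Angular frequency: ω = 2π·f = 2π·1000 = 6283 rad/s.
Step 2 — Component impedances:
  R: Z = R = 4870 Ω
  C: Z = 1/(jωC) = -j/(ω·C) = 0 - j2.344e+04 Ω
Step 3 — Series combination: Z_total = R + C = 4870 - j2.344e+04 Ω = 2.394e+04∠-78.3° Ω.
Step 4 — Source phasor: V = 43.8∠134.2° V = -30.54 + j31.4 V.
Step 5 — Ohm's law: I = V / Z_total = (-30.54 + j31.4) / (4870 - j2.344e+04) = -0.001544 - j0.000982 A.
Step 6 — Convert to polar: |I| = 0.00183 A, ∠I = -147.5°.

I = 0.00183∠-147.5° A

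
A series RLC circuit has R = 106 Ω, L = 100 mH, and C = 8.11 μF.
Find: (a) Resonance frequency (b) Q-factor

Step 1 — Resonance condition Im(Z)=0 gives ω₀ = 1/√(LC).
Step 2 — ω₀ = 1/√(0.1·8.11e-06) = 1110 rad/s.
Step 3 — f₀ = ω₀/(2π) = 176.7 Hz.
Step 4 — Series Q: Q = ω₀L/R = 1110·0.1/106 = 1.048.

(a) f₀ = 176.7 Hz  (b) Q = 1.048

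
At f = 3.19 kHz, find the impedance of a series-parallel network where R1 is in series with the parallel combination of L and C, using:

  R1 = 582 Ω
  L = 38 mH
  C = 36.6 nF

Step 1 — Angular frequency: ω = 2π·f = 2π·3190 = 2.004e+04 rad/s.
Step 2 — Component impedances:
  R1: Z = R = 582 Ω
  L: Z = jωL = j·2.004e+04·0.038 = 0 + j761.6 Ω
  C: Z = 1/(jωC) = -j/(ω·C) = 0 - j1363 Ω
Step 3 — Parallel branch: L || C = 1/(1/L + 1/C) = 0 + j1726 Ω.
Step 4 — Series with R1: Z_total = R1 + (L || C) = 582 + j1726 Ω = 1822∠71.4° Ω.

Z = 582 + j1726 Ω = 1822∠71.4° Ω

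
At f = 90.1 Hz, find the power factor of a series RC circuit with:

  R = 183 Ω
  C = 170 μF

Step 1 — Angular frequency: ω = 2π·f = 2π·90.1 = 566.1 rad/s.
Step 2 — Component impedances:
  R: Z = R = 183 Ω
  C: Z = 1/(jωC) = -j/(ω·C) = 0 - j10.39 Ω
Step 3 — Series combination: Z_total = R + C = 183 - j10.39 Ω = 183.3∠-3.2° Ω.
Step 4 — Power factor: PF = cos(φ) = Re(Z)/|Z| = 183/183.3 = 0.9984.
Step 5 — Type: Im(Z) = -10.39 ⇒ leading (phase φ = -3.2°).

PF = 0.9984 (leading, φ = -3.2°)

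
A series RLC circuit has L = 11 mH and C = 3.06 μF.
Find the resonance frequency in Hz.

Step 1 — Resonance condition Im(Z)=0 gives ω₀ = 1/√(LC).
Step 2 — ω₀ = 1/√(0.011·3.06e-06) = 5451 rad/s.
Step 3 — f₀ = ω₀/(2π) = 867.5 Hz.

f₀ = 867.5 Hz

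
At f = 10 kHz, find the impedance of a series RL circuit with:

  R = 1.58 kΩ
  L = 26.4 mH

Step 1 — Angular frequency: ω = 2π·f = 2π·1e+04 = 6.283e+04 rad/s.
Step 2 — Component impedances:
  R: Z = R = 1580 Ω
  L: Z = jωL = j·6.283e+04·0.0264 = 0 + j1659 Ω
Step 3 — Series combination: Z_total = R + L = 1580 + j1659 Ω = 2291∠46.4° Ω.

Z = 1580 + j1659 Ω = 2291∠46.4° Ω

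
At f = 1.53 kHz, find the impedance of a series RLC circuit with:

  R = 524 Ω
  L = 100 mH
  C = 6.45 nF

Step 1 — Angular frequency: ω = 2π·f = 2π·1530 = 9613 rad/s.
Step 2 — Component impedances:
  R: Z = R = 524 Ω
  L: Z = jωL = j·9613·0.1 = 0 + j961.3 Ω
  C: Z = 1/(jωC) = -j/(ω·C) = 0 - j1.613e+04 Ω
Step 3 — Series combination: Z_total = R + L + C = 524 - j1.517e+04 Ω = 1.518e+04∠-88.0° Ω.

Z = 524 - j1.517e+04 Ω = 1.518e+04∠-88.0° Ω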